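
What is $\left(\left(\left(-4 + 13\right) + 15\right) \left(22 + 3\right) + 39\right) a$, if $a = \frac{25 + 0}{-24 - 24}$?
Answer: $- \frac{5325}{16} \approx -332.81$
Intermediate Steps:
$a = - \frac{25}{48}$ ($a = \frac{25}{-48} = 25 \left(- \frac{1}{48}\right) = - \frac{25}{48} \approx -0.52083$)
$\left(\left(\left(-4 + 13\right) + 15\right) \left(22 + 3\right) + 39\right) a = \left(\left(\left(-4 + 13\right) + 15\right) \left(22 + 3\right) + 39\right) \left(- \frac{25}{48}\right) = \left(\left(9 + 15\right) 25 + 39\right) \left(- \frac{25}{48}\right) = \left(24 \cdot 25 + 39\right) \left(- \frac{25}{48}\right) = \left(600 + 39\right) \left(- \frac{25}{48}\right) = 639 \left(- \frac{25}{48}\right) = - \frac{5325}{16}$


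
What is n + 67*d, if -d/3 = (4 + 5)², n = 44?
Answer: -16237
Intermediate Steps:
d = -243 (d = -3*(4 + 5)² = -3*9² = -3*81 = -243)
n + 67*d = 44 + 67*(-243) = 44 - 16281 = -16237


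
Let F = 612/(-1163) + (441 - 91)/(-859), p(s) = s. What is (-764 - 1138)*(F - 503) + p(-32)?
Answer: 957507695174/999017 ≈ 9.5845e+5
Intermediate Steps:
F = -932758/999017 (F = 612*(-1/1163) + 350*(-1/859) = -612/1163 - 350/859 = -932758/999017 ≈ -0.93368)
(-764 - 1138)*(F - 503) + p(-32) = (-764 - 1138)*(-932758/999017 - 503) - 32 = -1902*(-503438309/999017) - 32 = 957539663718/999017 - 32 = 957507695174/999017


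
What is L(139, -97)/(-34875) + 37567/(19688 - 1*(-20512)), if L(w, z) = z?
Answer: 17520647/18693000 ≈ 0.93728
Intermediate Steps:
L(139, -97)/(-34875) + 37567/(19688 - 1*(-20512)) = -97/(-34875) + 37567/(19688 - 1*(-20512)) = -97*(-1/34875) + 37567/(19688 + 20512) = 97/34875 + 37567/40200 = 17520647/18693000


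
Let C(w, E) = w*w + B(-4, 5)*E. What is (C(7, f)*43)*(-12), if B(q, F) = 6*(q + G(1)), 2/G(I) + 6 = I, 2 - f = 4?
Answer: -262644/5 ≈ -52529.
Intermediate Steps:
f = -2 (f = 2 - 1*4 = 2 - 4 = -2)
G(I) = 2/(-6 + I)
B(q, F) = -12/5 + 6*q (B(q, F) = 6*(q + 2/(-6 + 1)) = 6*(q + 2/(-5)) = 6*(q + 2*(-⅕)) = 6*(q - ⅖) = 6*(-⅖ + q) = -12/5 + 6*q)
C(w, E) = w² - 132*E/5 (C(w, E) = w*w + (-12/5 + 6*(-4))*E = w² + (-12/5 - 24)*E = w² - 132*E/5)
(C(7, f)*43)*(-12) = ((7² - 132/5*(-2))*43)*(-12) = ((49 + 264/5)*43)*(-12) = ((509/5)*43)*(-12) = (21887/5)*(-12) = -262644/5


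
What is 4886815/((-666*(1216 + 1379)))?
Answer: -977363/345654 ≈ -2.8276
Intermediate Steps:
4886815/((-666*(1216 + 1379))) = 4886815/((-666*2595)) = 4886815/(-1728270) = 4886815*(-1/1728270) = -977363/345654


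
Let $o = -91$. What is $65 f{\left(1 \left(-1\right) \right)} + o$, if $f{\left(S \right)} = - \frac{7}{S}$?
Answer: $364$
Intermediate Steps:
$65 f{\left(1 \left(-1\right) \right)} + o = 65 \left(- \frac{7}{1 \left(-1\right)}\right) - 91 = 65 \left(- \frac{7}{-1}\right) - 91 = 65 \left(\left(-7\right) \left(-1\right)\right) - 91 = 65 \cdot 7 - 91 = 455 - 91 = 364$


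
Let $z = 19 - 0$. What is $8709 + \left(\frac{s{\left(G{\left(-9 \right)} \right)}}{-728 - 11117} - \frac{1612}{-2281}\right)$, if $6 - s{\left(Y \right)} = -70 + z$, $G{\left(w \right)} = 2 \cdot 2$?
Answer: $\frac{235322601628}{27018445} \approx 8709.7$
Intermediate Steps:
$z = 19$ ($z = 19 + 0 = 19$)
$G{\left(w \right)} = 4$
$s{\left(Y \right)} = 57$ ($s{\left(Y \right)} = 6 - \left(-70 + 19\right) = 6 - -51 = 6 + 51 = 57$)
$8709 + \left(\frac{s{\left(G{\left(-9 \right)} \right)}}{-728 - 11117} - \frac{1612}{-2281}\right) = 8709 + \left(\frac{57}{-728 - 11117} - \frac{1612}{-2281}\right) = 8709 + \left(\frac{57}{-11845} - - \frac{1612}{2281}\right) = 8709 + \left(57 \left(- \frac{1}{11845}\right) + \frac{1612}{2281}\right) = 8709 + \left(- \frac{57}{11845} + \frac{1612}{2281}\right) = 8709 + \frac{18964123}{27018445} = \frac{235322601628}{27018445}$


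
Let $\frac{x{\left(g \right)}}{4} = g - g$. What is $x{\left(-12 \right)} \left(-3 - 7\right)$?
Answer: $0$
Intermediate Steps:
$x{\left(g \right)} = 0$ ($x{\left(g \right)} = 4 \left(g - g\right) = 4 \cdot 0 = 0$)
$x{\left(-12 \right)} \left(-3 - 7\right) = 0 \left(-3 - 7\right) = 0 \left(-10\right) = 0$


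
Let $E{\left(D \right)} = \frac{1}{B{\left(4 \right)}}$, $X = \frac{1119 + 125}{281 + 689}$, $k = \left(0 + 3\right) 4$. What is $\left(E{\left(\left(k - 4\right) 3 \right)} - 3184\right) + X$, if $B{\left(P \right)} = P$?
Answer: $- \frac{6173987}{1940} \approx -3182.5$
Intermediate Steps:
$k = 12$ ($k = 3 \cdot 4 = 12$)
$X = \frac{622}{485}$ ($X = \frac{1244}{970} = 1244 \cdot \frac{1}{970} = \frac{622}{485} \approx 1.2825$)
$E{\left(D \right)} = \frac{1}{4}$
$\left(E{\left(\left(k - 4\right) 3 \right)} - 3184\right) + X = \left(\frac{1}{4} - 3184\right) + \frac{622}{485} = - \frac{12735}{4} + \frac{622}{485} = - \frac{6173987}{1940}$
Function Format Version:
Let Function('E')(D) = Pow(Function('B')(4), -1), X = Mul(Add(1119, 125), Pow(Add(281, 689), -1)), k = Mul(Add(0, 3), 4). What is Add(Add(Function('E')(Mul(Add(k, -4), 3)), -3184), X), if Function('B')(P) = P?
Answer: Rational(-6173987, 1940) ≈ -3182.5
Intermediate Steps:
k = 12 (k = Mul(3, 4) = 12)
X = Rational(622, 485) (X = Mul(1244, Pow(970, -1)) = Mul(1244, Rational(1, 970)) = Rational(622, 485) ≈ 1.2825)
Function('E')(D) = Rational(1, 4) (Function('E')(D) = Pow(4, -1) = Rational(1, 4))
Add(Add(Function('E')(Mul(Add(k, -4), 3)), -3184), X) = Add(Add(Rational(1, 4), -3184), Rational(622, 485)) = Add(Rational(-12735, 4), Rational(622, 485)) = Rational(-6173987, 1940)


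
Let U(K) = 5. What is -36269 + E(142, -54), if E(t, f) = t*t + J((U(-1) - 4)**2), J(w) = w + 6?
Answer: -16098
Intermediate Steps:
J(w) = 6 + w
E(t, f) = 7 + t**2 (E(t, f) = t*t + (6 + (5 - 4)**2) = t**2 + (6 + 1**2) = t**2 + (6 + 1) = t**2 + 7 = 7 + t**2)
-36269 + E(142, -54) = -36269 + (7 + 142**2) = -36269 + (7 + 20164) = -36269 + 20171 = -16098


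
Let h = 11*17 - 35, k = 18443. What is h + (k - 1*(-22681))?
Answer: 41276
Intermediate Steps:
h = 152 (h = 187 - 35 = 152)
h + (k - 1*(-22681)) = 152 + (18443 - 1*(-22681)) = 152 + (18443 + 22681) = 152 + 41124 = 41276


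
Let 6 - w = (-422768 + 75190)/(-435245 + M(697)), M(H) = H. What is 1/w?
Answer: 217274/1129855 ≈ 0.19230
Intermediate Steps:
w = 1129855/217274 (w = 6 - (-422768 + 75190)/(-435245 + 697) = 6 - (-347578)/(-434548) = 6 - (-347578)*(-1)/434548 = 6 - 1*173789/217274 = 6 - 173789/217274 = 1129855/217274 ≈ 5.2001)
1/w = 1/(1129855/217274) = 217274/1129855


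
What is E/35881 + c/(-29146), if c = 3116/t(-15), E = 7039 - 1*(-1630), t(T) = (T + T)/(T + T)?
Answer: 3706881/27520727 ≈ 0.13469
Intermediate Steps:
t(T) = 1 (t(T) = (2*T)/((2*T)) = (2*T)*(1/(2*T)) = 1)
E = 8669 (E = 7039 + 1630 = 8669)
c = 3116 (c = 3116/1 = 3116*1 = 3116)
E/35881 + c/(-29146) = 8669/35881 + 3116/(-29146) = 8669*(1/35881) + 3116*(-1/29146) = 8669/35881 - 82/767 = 3706881/27520727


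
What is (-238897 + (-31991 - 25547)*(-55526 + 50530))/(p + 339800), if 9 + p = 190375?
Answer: 95740317/176722 ≈ 541.76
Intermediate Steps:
p = 190366 (p = -9 + 190375 = 190366)
(-238897 + (-31991 - 25547)*(-55526 + 50530))/(p + 339800) = (-238897 + (-31991 - 25547)*(-55526 + 50530))/(190366 + 339800) = (-238897 - 57538*(-4996))/530166 = (-238897 + 287459848)*(1/530166) = 287220951*(1/530166) = 95740317/176722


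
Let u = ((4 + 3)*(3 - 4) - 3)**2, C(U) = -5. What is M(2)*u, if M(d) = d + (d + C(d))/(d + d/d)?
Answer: 100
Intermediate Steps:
u = 100 (u = (7*(-1) - 3)**2 = (-7 - 3)**2 = (-10)**2 = 100)
M(d) = d + (-5 + d)/(1 + d) (M(d) = d + (d - 5)/(d + d/d) = d + (-5 + d)/(d + 1) = d + (-5 + d)/(1 + d))
M(2)*u = ((-5 + 2**2 + 2*2)/(1 + 2))*100 = ((-5 + 4 + 4)/3)*100 = ((1/3)*3)*100 = 1*100 = 100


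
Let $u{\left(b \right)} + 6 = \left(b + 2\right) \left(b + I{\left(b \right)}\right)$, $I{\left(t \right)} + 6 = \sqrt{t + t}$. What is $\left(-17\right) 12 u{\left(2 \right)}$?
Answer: $2856$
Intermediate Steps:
$I{\left(t \right)} = -6 + \sqrt{2} \sqrt{t}$ ($I{\left(t \right)} = -6 + \sqrt{t + t} = -6 + \sqrt{2 t} = -6 + \sqrt{2} \sqrt{t}$)
$u{\left(b \right)} = -6 + \left(2 + b\right) \left(-6 + b + \sqrt{2} \sqrt{b}\right)$ ($u{\left(b \right)} = -6 + \left(b + 2\right) \left(b + \left(-6 + \sqrt{2} \sqrt{b}\right)\right) = -6 + \left(2 + b\right) \left(-6 + b + \sqrt{2} \sqrt{b}\right)$)
$\left(-17\right) 12 u{\left(2 \right)} = \left(-17\right) 12 \left(-18 + 2^{2} - 8 + \sqrt{2} \cdot 2^{\frac{3}{2}} + 2 \sqrt{2} \sqrt{2}\right) = - 204 \left(-18 + 4 - 8 + \sqrt{2} \cdot 2 \sqrt{2} + 4\right) = - 204 \left(-18 + 4 - 8 + 4 + 4\right) = \left(-204\right) \left(-14\right) = 2856$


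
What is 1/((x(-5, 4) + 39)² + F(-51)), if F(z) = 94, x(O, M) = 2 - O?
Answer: 1/2210 ≈ 0.00045249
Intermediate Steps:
1/((x(-5, 4) + 39)² + F(-51)) = 1/(((2 - 1*(-5)) + 39)² + 94) = 1/(((2 + 5) + 39)² + 94) = 1/((7 + 39)² + 94) = 1/(46² + 94) = 1/(2116 + 94) = 1/2210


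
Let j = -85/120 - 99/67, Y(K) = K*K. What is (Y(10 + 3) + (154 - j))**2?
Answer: 273423364201/2585664 ≈ 1.0575e+5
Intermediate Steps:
Y(K) = K**2
j = -3515/1608 (j = -85*1/120 - 99*1/67 = -17/24 - 99/67 = -3515/1608 ≈ -2.1859)
(Y(10 + 3) + (154 - j))**2 = ((10 + 3)**2 + (154 - 1*(-3515/1608)))**2 = (13**2 + (154 + 3515/1608))**2 = (169 + 251147/1608)**2 = (522899/1608)**2 = 273423364201/2585664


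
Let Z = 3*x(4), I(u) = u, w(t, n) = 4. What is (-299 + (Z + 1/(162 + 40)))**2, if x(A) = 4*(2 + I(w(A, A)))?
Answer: 2102497609/40804 ≈ 51527.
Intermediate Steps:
x(A) = 24 (x(A) = 4*(2 + 4) = 4*6 = 24)
Z = 72 (Z = 3*24 = 72)
(-299 + (Z + 1/(162 + 40)))**2 = (-299 + (72 + 1/(162 + 40)))**2 = (-299 + (72 + 1/202))**2 = (-299 + 14545/202)**2 = (-45853/202)**2 = 2102497609/40804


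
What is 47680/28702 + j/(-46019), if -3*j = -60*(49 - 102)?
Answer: 1112305020/660418669 ≈ 1.6842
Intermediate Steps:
j = -1060 (j = -(-20)*(49 - 102) = -(-20)*(-53) = -⅓*3180 = -1060)
47680/28702 + j/(-46019) = 47680/28702 - 1060/(-46019) = 47680*(1/28702) - 1060*(-1/46019) = 23840/14351 + 1060/46019 = 1112305020/660418669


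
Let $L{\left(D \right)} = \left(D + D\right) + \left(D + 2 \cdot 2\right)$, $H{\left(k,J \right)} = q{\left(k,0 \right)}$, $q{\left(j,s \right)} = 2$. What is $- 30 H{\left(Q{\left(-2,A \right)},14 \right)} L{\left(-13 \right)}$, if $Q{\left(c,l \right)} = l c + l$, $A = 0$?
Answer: $2100$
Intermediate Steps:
$Q{\left(c,l \right)} = l + c l$ ($Q{\left(c,l \right)} = c l + l = l + c l$)
$H{\left(k,J \right)} = 2$
$L{\left(D \right)} = 4 + 3 D$ ($L{\left(D \right)} = 2 D + \left(D + 4\right) = 2 D + \left(4 + D\right) = 4 + 3 D$)
$- 30 H{\left(Q{\left(-2,A \right)},14 \right)} L{\left(-13 \right)} = \left(-30\right) 2 \left(4 + 3 \left(-13\right)\right) = - 60 \left(4 - 39\right) = \left(-60\right) \left(-35\right) = 2100$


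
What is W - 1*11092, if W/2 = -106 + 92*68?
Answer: 1208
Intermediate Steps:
W = 12300 (W = 2*(-106 + 92*68) = 2*(-106 + 6256) = 2*6150 = 12300)
W - 1*11092 = 12300 - 1*11092 = 12300 - 11092 = 1208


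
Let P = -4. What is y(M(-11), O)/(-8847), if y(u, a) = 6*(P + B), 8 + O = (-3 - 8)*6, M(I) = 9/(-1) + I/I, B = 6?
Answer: -4/2949 ≈ -0.0013564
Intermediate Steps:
M(I) = -8 (M(I) = 9*(-1) + 1 = -9 + 1 = -8)
O = -74 (O = -8 + (-3 - 8)*6 = -8 - 11*6 = -8 - 66 = -74)
y(u, a) = 12 (y(u, a) = 6*(-4 + 6) = 6*2 = 12)
y(M(-11), O)/(-8847) = 12/(-8847) = 12*(-1/8847) = -4/2949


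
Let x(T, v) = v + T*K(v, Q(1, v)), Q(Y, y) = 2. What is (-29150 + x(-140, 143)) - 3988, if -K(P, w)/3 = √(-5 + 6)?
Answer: -32575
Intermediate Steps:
K(P, w) = -3 (K(P, w) = -3*√(-5 + 6) = -3*√1 = -3*1 = -3)
x(T, v) = v - 3*T (x(T, v) = v + T*(-3) = v - 3*T)
(-29150 + x(-140, 143)) - 3988 = (-29150 + (143 - 3*(-140))) - 3988 = (-29150 + (143 + 420)) - 3988 = (-29150 + 563) - 3988 = -28587 - 3988 = -32575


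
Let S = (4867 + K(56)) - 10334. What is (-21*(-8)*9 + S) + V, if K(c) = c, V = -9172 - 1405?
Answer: -14476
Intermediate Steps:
V = -10577
S = -5411 (S = (4867 + 56) - 10334 = 4923 - 10334 = -5411)
(-21*(-8)*9 + S) + V = (-21*(-8)*9 - 5411) - 10577 = (168*9 - 5411) - 10577 = (1512 - 5411) - 10577 = -3899 - 10577 = -14476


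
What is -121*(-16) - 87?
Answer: 1849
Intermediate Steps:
-121*(-16) - 87 = 1936 - 87 = 1849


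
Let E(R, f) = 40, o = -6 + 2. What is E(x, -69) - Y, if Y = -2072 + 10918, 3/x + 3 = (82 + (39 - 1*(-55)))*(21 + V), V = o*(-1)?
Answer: -8806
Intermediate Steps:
o = -4
V = 4 (V = -4*(-1) = 4)
x = 3/4397 (x = 3/(-3 + (82 + (39 - 1*(-55)))*(21 + 4)) = 3/(-3 + (82 + (39 + 55))*25) = 3/(-3 + (82 + 94)*25) = 3/(-3 + 176*25) = 3/(-3 + 4400) = 3/4397 ≈ 0.00068228)
Y = 8846
E(x, -69) - Y = 40 - 1*8846 = 40 - 8846 = -8806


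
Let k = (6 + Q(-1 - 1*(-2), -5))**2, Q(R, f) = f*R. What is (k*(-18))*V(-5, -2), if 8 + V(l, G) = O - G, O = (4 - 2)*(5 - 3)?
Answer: 36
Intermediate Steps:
O = 4 (O = 2*2 = 4)
Q(R, f) = R*f
V(l, G) = -4 - G (V(l, G) = -8 + (4 - G) = -4 - G)
k = 1 (k = (6 + (-1 - 1*(-2))*(-5))**2 = (6 + (-1 + 2)*(-5))**2 = (6 + 1*(-5))**2 = (6 - 5)**2 = 1**2 = 1)
(k*(-18))*V(-5, -2) = (1*(-18))*(-4 - 1*(-2)) = -18*(-4 + 2) = -18*(-2) = 36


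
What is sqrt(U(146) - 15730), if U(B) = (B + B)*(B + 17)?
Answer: sqrt(31866) ≈ 178.51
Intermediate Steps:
U(B) = 2*B*(17 + B) (U(B) = (2*B)*(17 + B) = 2*B*(17 + B))
sqrt(U(146) - 15730) = sqrt(2*146*(17 + 146) - 15730) = sqrt(2*146*163 - 15730) = sqrt(47596 - 15730) = sqrt(31866)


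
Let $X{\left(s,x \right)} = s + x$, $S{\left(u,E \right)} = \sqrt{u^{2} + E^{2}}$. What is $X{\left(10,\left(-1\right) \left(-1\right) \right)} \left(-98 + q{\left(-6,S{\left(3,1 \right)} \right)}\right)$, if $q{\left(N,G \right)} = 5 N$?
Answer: $-1408$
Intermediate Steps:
$S{\left(u,E \right)} = \sqrt{E^{2} + u^{2}}$
$X{\left(10,\left(-1\right) \left(-1\right) \right)} \left(-98 + q{\left(-6,S{\left(3,1 \right)} \right)}\right) = \left(10 - -1\right) \left(-98 + 5 \left(-6\right)\right) = \left(10 + 1\right) \left(-98 - 30\right) = 11 \left(-128\right) = -1408$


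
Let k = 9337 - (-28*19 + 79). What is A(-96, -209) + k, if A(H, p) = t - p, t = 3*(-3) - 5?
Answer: 9985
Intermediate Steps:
t = -14 (t = -9 - 5 = -14)
k = 9790 (k = 9337 - (-532 + 79) = 9337 - 1*(-453) = 9337 + 453 = 9790)
A(H, p) = -14 - p
A(-96, -209) + k = (-14 - 1*(-209)) + 9790 = (-14 + 209) + 9790 = 195 + 9790 = 9985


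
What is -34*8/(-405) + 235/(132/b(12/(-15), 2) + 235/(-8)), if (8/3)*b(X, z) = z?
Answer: 360152/158355 ≈ 2.2743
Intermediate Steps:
b(X, z) = 3*z/8
-34*8/(-405) + 235/(132/b(12/(-15), 2) + 235/(-8)) = -34*8/(-405) + 235/(132/(((3/8)*2)) + 235/(-8)) = -272*(-1/405) + 235/(132/(3/4) + 235*(-1/8)) = 272/405 + 235/(132*(4/3) - 235/8) = 272/405 + 235/(176 - 235/8) = 272/405 + 235/(1173/8) = 272/405 + 235*(8/1173) = 272/405 + 1880/1173 = 360152/158355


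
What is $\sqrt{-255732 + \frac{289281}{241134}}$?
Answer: $\frac{i \sqrt{1652180260761682}}{80378} \approx 505.7 i$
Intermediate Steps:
$\sqrt{-255732 + \frac{289281}{241134}} = \sqrt{-255732 + 289281 \cdot \frac{1}{241134}} = \sqrt{-255732 + \frac{96427}{80378}} = \sqrt{- \frac{20555130269}{80378}} = \frac{i \sqrt{1652180260761682}}{80378}$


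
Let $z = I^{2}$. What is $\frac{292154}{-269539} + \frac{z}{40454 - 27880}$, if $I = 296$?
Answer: $\frac{9971192314}{1694591693} \approx 5.8841$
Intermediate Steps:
$z = 87616$ ($z = 296^{2} = 87616$)
$\frac{292154}{-269539} + \frac{z}{40454 - 27880} = \frac{292154}{-269539} + \frac{87616}{40454 - 27880} = 292154 \left(- \frac{1}{269539}\right) + \frac{87616}{12574} = - \frac{292154}{269539} + 87616 \cdot \frac{1}{12574} = - \frac{292154}{269539} + \frac{43808}{6287} = \frac{9971192314}{1694591693}$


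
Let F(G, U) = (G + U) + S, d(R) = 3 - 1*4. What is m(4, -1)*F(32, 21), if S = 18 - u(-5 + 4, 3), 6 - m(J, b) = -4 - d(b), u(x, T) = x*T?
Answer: 666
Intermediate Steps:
u(x, T) = T*x
d(R) = -1 (d(R) = 3 - 4 = -1)
m(J, b) = 9 (m(J, b) = 6 - (-4 - 1*(-1)) = 6 - (-4 + 1) = 6 - 1*(-3) = 6 + 3 = 9)
S = 21 (S = 18 - 3*(-5 + 4) = 18 - 3*(-1) = 18 - 1*(-3) = 18 + 3 = 21)
F(G, U) = 21 + G + U (F(G, U) = (G + U) + 21 = 21 + G + U)
m(4, -1)*F(32, 21) = 9*(21 + 32 + 21) = 9*74 = 666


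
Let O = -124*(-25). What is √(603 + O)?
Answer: 23*√7 ≈ 60.852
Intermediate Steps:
O = 3100
√(603 + O) = √(603 + 3100) = √3703 = 23*√7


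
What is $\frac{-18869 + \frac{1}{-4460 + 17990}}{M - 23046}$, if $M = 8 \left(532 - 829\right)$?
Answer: $\frac{255297569}{343959660} \approx 0.74223$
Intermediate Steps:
$M = -2376$ ($M = 8 \left(-297\right) = -2376$)
$\frac{-18869 + \frac{1}{-4460 + 17990}}{M - 23046} = \frac{-18869 + \frac{1}{-4460 + 17990}}{-2376 - 23046} = \frac{-18869 + \frac{1}{13530}}{-25422} = \left(-18869 + \frac{1}{13530}\right) \left(- \frac{1}{25422}\right) = \left(- \frac{255297569}{13530}\right) \left(- \frac{1}{25422}\right) = \frac{255297569}{343959660}$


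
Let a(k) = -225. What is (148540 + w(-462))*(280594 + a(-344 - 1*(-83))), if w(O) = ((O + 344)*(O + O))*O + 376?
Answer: -14081215647292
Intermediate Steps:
w(O) = 376 + 2*O**2*(344 + O) (w(O) = ((344 + O)*(2*O))*O + 376 = (2*O*(344 + O))*O + 376 = 2*O**2*(344 + O) + 376 = 376 + 2*O**2*(344 + O))
(148540 + w(-462))*(280594 + a(-344 - 1*(-83))) = (148540 + (376 + 2*(-462)**3 + 688*(-462)**2))*(280594 - 225) = (148540 + (376 + 2*(-98611128) + 688*213444))*280369 = (148540 + (376 - 197222256 + 146849472))*280369 = (148540 - 50372408)*280369 = -50223868*280369 = -14081215647292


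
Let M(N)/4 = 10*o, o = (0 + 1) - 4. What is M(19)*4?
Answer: -480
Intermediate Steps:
o = -3 (o = 1 - 4 = -3)
M(N) = -120 (M(N) = 4*(10*(-3)) = 4*(-30) = -120)
M(19)*4 = -120*4 = -480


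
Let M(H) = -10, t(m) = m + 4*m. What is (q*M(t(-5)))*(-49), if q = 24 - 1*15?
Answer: 4410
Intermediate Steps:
t(m) = 5*m
q = 9 (q = 24 - 15 = 9)
(q*M(t(-5)))*(-49) = (9*(-10))*(-49) = -90*(-49) = 4410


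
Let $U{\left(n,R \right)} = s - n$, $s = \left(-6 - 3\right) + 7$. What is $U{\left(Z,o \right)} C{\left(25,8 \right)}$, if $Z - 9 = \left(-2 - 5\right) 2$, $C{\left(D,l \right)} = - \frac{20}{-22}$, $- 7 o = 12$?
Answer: $\frac{30}{11} \approx 2.7273$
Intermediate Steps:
$o = - \frac{12}{7}$ ($o = \left(- \frac{1}{7}\right) 12 = - \frac{12}{7} \approx -1.7143$)
$s = -2$ ($s = -9 + 7 = -2$)
$C{\left(D,l \right)} = \frac{10}{11}$ ($C{\left(D,l \right)} = \left(-20\right) \left(- \frac{1}{22}\right) = \frac{10}{11}$)
$Z = -5$ ($Z = 9 + \left(-2 - 5\right) 2 = 9 - 14 = -5$)
$U{\left(n,R \right)} = -2 - n$
$U{\left(Z,o \right)} C{\left(25,8 \right)} = \left(-2 - -5\right) \frac{10}{11} = \left(-2 + 5\right) \frac{10}{11} = 3 \cdot \frac{10}{11} = \frac{30}{11}$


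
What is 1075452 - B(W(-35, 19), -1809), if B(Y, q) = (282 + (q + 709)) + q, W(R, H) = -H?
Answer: 1078079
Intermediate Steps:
B(Y, q) = 991 + 2*q (B(Y, q) = (282 + (709 + q)) + q = (991 + q) + q = 991 + 2*q)
1075452 - B(W(-35, 19), -1809) = 1075452 - (991 + 2*(-1809)) = 1075452 - (991 - 3618) = 1075452 - 1*(-2627) = 1075452 + 2627 = 1078079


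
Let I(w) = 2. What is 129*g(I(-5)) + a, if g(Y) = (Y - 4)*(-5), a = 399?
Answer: 1689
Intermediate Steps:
g(Y) = 20 - 5*Y (g(Y) = (-4 + Y)*(-5) = 20 - 5*Y)
129*g(I(-5)) + a = 129*(20 - 5*2) + 399 = 129*(20 - 10) + 399 = 129*10 + 399 = 1290 + 399 = 1689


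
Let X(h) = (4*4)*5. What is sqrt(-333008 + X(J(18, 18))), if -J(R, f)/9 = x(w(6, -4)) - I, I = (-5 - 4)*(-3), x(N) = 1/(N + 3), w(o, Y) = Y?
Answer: 408*I*sqrt(2) ≈ 577.0*I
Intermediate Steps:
x(N) = 1/(3 + N)
I = 27 (I = -9*(-3) = 27)
J(R, f) = 252 (J(R, f) = -9*(1/(3 - 4) - 1*27) = -9*(1/(-1) - 27) = -9*(-1 - 27) = -9*(-28) = 252)
X(h) = 80 (X(h) = 16*5 = 80)
sqrt(-333008 + X(J(18, 18))) = sqrt(-333008 + 80) = sqrt(-332928) = 408*I*sqrt(2)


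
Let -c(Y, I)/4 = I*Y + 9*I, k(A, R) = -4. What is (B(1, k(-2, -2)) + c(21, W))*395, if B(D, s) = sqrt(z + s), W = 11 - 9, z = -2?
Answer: -94800 + 395*I*sqrt(6) ≈ -94800.0 + 967.55*I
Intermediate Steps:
W = 2
B(D, s) = sqrt(-2 + s)
c(Y, I) = -36*I - 4*I*Y (c(Y, I) = -4*(I*Y + 9*I) = -4*(9*I + I*Y) = -36*I - 4*I*Y)
(B(1, k(-2, -2)) + c(21, W))*395 = (sqrt(-2 - 4) - 4*2*(9 + 21))*395 = (sqrt(-6) - 4*2*30)*395 = (I*sqrt(6) - 240)*395 = (-240 + I*sqrt(6))*395 = -94800 + 395*I*sqrt(6)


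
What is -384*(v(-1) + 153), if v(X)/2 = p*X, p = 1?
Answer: -57984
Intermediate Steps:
v(X) = 2*X (v(X) = 2*(1*X) = 2*X)
-384*(v(-1) + 153) = -384*(2*(-1) + 153) = -384*(-2 + 153) = -384*151 = -57984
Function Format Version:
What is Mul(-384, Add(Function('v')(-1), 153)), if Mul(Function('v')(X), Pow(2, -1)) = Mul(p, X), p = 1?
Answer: -57984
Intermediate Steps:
Function('v')(X) = Mul(2, X) (Function('v')(X) = Mul(2, Mul(1, X)) = Mul(2, X))
Mul(-384, Add(Function('v')(-1), 153)) = Mul(-384, Add(Mul(2, -1), 153)) = Mul(-384, Add(-2, 153)) = Mul(-384, 151) = -57984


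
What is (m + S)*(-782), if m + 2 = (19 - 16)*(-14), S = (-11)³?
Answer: 1075250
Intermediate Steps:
S = -1331
m = -44 (m = -2 + (19 - 16)*(-14) = -2 + 3*(-14) = -2 - 42 = -44)
(m + S)*(-782) = (-44 - 1331)*(-782) = -1375*(-782) = 1075250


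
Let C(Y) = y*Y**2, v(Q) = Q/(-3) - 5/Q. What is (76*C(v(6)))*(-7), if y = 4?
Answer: -153748/9 ≈ -17083.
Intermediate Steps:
v(Q) = -5/Q - Q/3 (v(Q) = Q*(-1/3) - 5/Q = -Q/3 - 5/Q = -5/Q - Q/3)
C(Y) = 4*Y**2
(76*C(v(6)))*(-7) = (76*(4*(-5/6 - 1/3*6)**2))*(-7) = (76*(4*(-5*1/6 - 2)**2))*(-7) = (76*(4*(-5/6 - 2)**2))*(-7) = (76*(4*(-17/6)**2))*(-7) = (76*(4*(289/36)))*(-7) = (76*(289/9))*(-7) = (21964/9)*(-7) = -153748/9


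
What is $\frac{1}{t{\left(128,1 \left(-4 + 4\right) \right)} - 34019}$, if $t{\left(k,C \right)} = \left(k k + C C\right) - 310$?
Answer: $- \frac{1}{17945} \approx -5.5726 \cdot 10^{-5}$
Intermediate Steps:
$t{\left(k,C \right)} = -310 + C^{2} + k^{2}$ ($t{\left(k,C \right)} = \left(k^{2} + C^{2}\right) - 310 = \left(C^{2} + k^{2}\right) - 310 = -310 + C^{2} + k^{2}$)
$\frac{1}{t{\left(128,1 \left(-4 + 4\right) \right)} - 34019} = \frac{1}{\left(-310 + \left(1 \left(-4 + 4\right)\right)^{2} + 128^{2}\right) - 34019} = \frac{1}{\left(-310 + \left(1 \cdot 0\right)^{2} + 16384\right) - 34019} = \frac{1}{\left(-310 + 0^{2} + 16384\right) - 34019} = \frac{1}{\left(-310 + 0 + 16384\right) - 34019} = \frac{1}{16074 - 34019} = \frac{1}{-17945} = - \frac{1}{17945}$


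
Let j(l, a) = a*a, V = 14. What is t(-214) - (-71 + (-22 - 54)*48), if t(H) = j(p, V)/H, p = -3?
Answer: 397835/107 ≈ 3718.1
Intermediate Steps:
j(l, a) = a²
t(H) = 196/H (t(H) = 14²/H = 196/H)
t(-214) - (-71 + (-22 - 54)*48) = 196/(-214) - (-71 + (-22 - 54)*48) = 196*(-1/214) - (-71 - 76*48) = -98/107 - (-71 - 3648) = -98/107 - 1*(-3719) = -98/107 + 3719 = 397835/107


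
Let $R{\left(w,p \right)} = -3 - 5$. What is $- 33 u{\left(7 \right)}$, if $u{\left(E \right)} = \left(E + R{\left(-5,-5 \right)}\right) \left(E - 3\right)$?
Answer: $132$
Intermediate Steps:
$R{\left(w,p \right)} = -8$ ($R{\left(w,p \right)} = -3 - 5 = -8$)
$u{\left(E \right)} = \left(-8 + E\right) \left(-3 + E\right)$ ($u{\left(E \right)} = \left(E - 8\right) \left(E - 3\right) = \left(-8 + E\right) \left(-3 + E\right)$)
$- 33 u{\left(7 \right)} = - 33 \left(24 + 7^{2} - 77\right) = - 33 \left(24 + 49 - 77\right) = \left(-33\right) \left(-4\right) = 132$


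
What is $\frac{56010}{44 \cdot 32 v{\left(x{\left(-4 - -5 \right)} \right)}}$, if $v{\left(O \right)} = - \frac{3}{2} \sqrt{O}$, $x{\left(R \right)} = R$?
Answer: $- \frac{9335}{352} \approx -26.52$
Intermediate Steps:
$v{\left(O \right)} = - \frac{3 \sqrt{O}}{2}$ ($v{\left(O \right)} = \left(-3\right) \frac{1}{2} \sqrt{O} = - \frac{3 \sqrt{O}}{2}$)
$\frac{56010}{44 \cdot 32 v{\left(x{\left(-4 - -5 \right)} \right)}} = \frac{56010}{44 \cdot 32 \left(- \frac{3 \sqrt{-4 - -5}}{2}\right)} = \frac{56010}{1408 \left(- \frac{3 \sqrt{-4 + 5}}{2}\right)} = \frac{56010}{1408 \left(- \frac{3 \sqrt{1}}{2}\right)} = \frac{56010}{1408 \left(\left(- \frac{3}{2}\right) 1\right)} = \frac{56010}{1408 \left(- \frac{3}{2}\right)} = \frac{56010}{-2112} = 56010 \left(- \frac{1}{2112}\right) = - \frac{9335}{352}$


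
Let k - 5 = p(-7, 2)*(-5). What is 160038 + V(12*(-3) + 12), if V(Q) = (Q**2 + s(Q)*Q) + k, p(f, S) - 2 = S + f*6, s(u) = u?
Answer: 161385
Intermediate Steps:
p(f, S) = 2 + S + 6*f (p(f, S) = 2 + (S + f*6) = 2 + (S + 6*f) = 2 + S + 6*f)
k = 195 (k = 5 + (2 + 2 + 6*(-7))*(-5) = 5 + (2 + 2 - 42)*(-5) = 5 - 38*(-5) = 5 + 190 = 195)
V(Q) = 195 + 2*Q**2 (V(Q) = (Q**2 + Q*Q) + 195 = (Q**2 + Q**2) + 195 = 2*Q**2 + 195 = 195 + 2*Q**2)
160038 + V(12*(-3) + 12) = 160038 + (195 + 2*(12*(-3) + 12)**2) = 160038 + (195 + 2*(-36 + 12)**2) = 160038 + (195 + 2*(-24)**2) = 160038 + (195 + 2*576) = 160038 + (195 + 1152) = 160038 + 1347 = 161385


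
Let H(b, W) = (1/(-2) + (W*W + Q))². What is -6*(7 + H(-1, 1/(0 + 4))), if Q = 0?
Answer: -5523/128 ≈ -43.148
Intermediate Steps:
H(b, W) = (-½ + W²)² (H(b, W) = (1/(-2) + (W*W + 0))² = (-½ + (W² + 0))² = (-½ + W²)²)
-6*(7 + H(-1, 1/(0 + 4))) = -6*(7 + (-1 + 2*(1/(0 + 4))²)²/4) = -6*(7 + (-1 + 2*(1/4)²)²/4) = -6*(7 + (-1 + 2*(¼)²)²/4) = -6*(7 + (-1 + 2*(1/16))²/4) = -6*(7 + (-1 + ⅛)²/4) = -6*(7 + (-7/8)²/4) = -6*(7 + (¼)*(49/64)) = -6*(7 + 49/256) = -6*1841/256 = -5523/128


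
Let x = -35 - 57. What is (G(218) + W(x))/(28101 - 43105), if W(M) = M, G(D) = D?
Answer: -63/7502 ≈ -0.0083978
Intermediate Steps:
x = -92
(G(218) + W(x))/(28101 - 43105) = (218 - 92)/(28101 - 43105) = 126/(-15004) = 126*(-1/15004) = -63/7502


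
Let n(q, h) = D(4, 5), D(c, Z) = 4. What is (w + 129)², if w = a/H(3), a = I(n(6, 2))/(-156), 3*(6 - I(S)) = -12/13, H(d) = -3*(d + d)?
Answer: 5543900993401/333135504 ≈ 16642.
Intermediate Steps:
n(q, h) = 4
H(d) = -6*d
I(S) = 82/13 (I(S) = 6 - (-4)/13 = 6 - ⅓*(-12/13) = 6 + 4/13 = 82/13)
a = -41/1014 (a = (82/13)/(-156) = (82/13)*(-1/156) = -41/1014 ≈ -0.040434)
w = 41/18252 (w = -41/(1014*((-6*3))) = -41/1014/(-18) = -41/1014*(-1/18) = 41/18252 ≈ 0.0022463)
(w + 129)² = (41/18252 + 129)² = (2354549/18252)² = 5543900993401/333135504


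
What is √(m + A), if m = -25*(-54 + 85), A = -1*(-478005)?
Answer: √477230 ≈ 690.82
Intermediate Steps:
A = 478005
m = -775 (m = -25*31 = -775)
√(m + A) = √(-775 + 478005) = √477230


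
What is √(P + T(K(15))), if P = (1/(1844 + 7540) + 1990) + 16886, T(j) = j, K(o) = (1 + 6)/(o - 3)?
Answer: √46173935246/1564 ≈ 137.39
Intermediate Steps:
K(o) = 7/(-3 + o)
P = 177132385/9384 (P = (1/9384 + 1990) + 16886 = 18674161/9384 + 16886 = 177132385/9384 ≈ 18876.)
√(P + T(K(15))) = √(177132385/9384 + 7/(-3 + 15)) = √(177132385/9384 + 7/12) = √(59045953/3128) = √46173935246/1564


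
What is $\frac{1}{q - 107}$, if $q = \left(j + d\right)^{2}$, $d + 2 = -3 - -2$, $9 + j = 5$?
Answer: $- \frac{1}{58} \approx -0.017241$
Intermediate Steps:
$j = -4$ ($j = -9 + 5 = -4$)
$d = -3$ ($d = -2 - 1 = -3$)
$q = 49$ ($q = \left(-4 - 3\right)^{2} = \left(-7\right)^{2} = 49$)
$\frac{1}{q - 107} = \frac{1}{49 - 107} = \frac{1}{-58} = - \frac{1}{58}$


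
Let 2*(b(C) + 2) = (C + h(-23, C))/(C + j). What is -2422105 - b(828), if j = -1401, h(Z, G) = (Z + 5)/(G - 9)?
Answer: -126295679056/52143 ≈ -2.4221e+6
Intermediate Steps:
h(Z, G) = (5 + Z)/(-9 + G)
b(C) = -2 + (C - 18/(-9 + C))/(2*(-1401 + C)) (b(C) = -2 + ((C + (5 - 23)/(-9 + C))/(C - 1401))/2 = -2 + ((C - 18/(-9 + C))/(-1401 + C))/2 = -2 + (C - 18/(-9 + C))/(2*(-1401 + C)))
-2422105 - b(828) = -2422105 - 3*(-6 + (-9 + 828)*(1868 - 1*828))/(2*(-1401 + 828)*(-9 + 828)) = -2422105 - 3*(-6 + 819*(1868 - 828))/(2*(-573)*819) = -2422105 - 3*(-1)*(-6 + 819*1040)/(2*573*819) = -2422105 - 3*(-1)*(-6 + 851760)/(2*573*819) = -2422105 - 3*(-1)*851754/(2*573*819) = -2422105 - 1*(-141959/52143) = -2422105 + 141959/52143 = -126295679056/52143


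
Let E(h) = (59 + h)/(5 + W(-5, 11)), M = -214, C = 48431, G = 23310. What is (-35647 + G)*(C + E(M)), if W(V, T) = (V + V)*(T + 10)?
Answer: -24497605574/41 ≈ -5.9750e+8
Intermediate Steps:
W(V, T) = 2*V*(10 + T) (W(V, T) = (2*V)*(10 + T) = 2*V*(10 + T))
E(h) = -59/205 - h/205 (E(h) = (59 + h)/(5 + 2*(-5)*(10 + 11)) = (59 + h)/(5 + 2*(-5)*21) = (59 + h)/(5 - 210) = (59 + h)/(-205) = (59 + h)*(-1/205) = -59/205 - h/205)
(-35647 + G)*(C + E(M)) = (-35647 + 23310)*(48431 + (-59/205 - 1/205*(-214))) = -12337*(48431 + (-59/205 + 214/205)) = -12337*(48431 + 31/41) = -12337*1985702/41 = -24497605574/41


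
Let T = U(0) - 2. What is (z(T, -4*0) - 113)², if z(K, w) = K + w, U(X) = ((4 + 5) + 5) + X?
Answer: 10201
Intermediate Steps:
U(X) = 14 + X (U(X) = (9 + 5) + X = 14 + X)
T = 12 (T = (14 + 0) - 2 = 14 - 2 = 12)
(z(T, -4*0) - 113)² = ((12 - 4*0) - 113)² = ((12 + 0) - 113)² = (12 - 113)² = (-101)² = 10201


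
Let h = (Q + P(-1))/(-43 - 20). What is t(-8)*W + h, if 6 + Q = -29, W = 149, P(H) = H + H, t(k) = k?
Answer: -75059/63 ≈ -1191.4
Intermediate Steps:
P(H) = 2*H
Q = -35 (Q = -6 - 29 = -35)
h = 37/63 (h = (-35 + 2*(-1))/(-43 - 20) = (-35 - 2)/(-63) = -37*(-1/63) = 37/63 ≈ 0.58730)
t(-8)*W + h = -8*149 + 37/63 = -1192 + 37/63 = -75059/63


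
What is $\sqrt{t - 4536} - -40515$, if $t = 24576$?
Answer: $40515 + 2 \sqrt{5010} \approx 40657.0$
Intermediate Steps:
$\sqrt{t - 4536} - -40515 = \sqrt{24576 - 4536} - -40515 = \sqrt{20040} + 40515 = 2 \sqrt{5010} + 40515 = 40515 + 2 \sqrt{5010}$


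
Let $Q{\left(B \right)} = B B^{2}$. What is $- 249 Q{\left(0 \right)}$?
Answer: $0$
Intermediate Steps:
$Q{\left(B \right)} = B^{3}$
$- 249 Q{\left(0 \right)} = - 249 \cdot 0^{3} = \left(-249\right) 0 = 0$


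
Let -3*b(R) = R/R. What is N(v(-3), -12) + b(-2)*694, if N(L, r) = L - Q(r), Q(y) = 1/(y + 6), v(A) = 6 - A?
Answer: -1333/6 ≈ -222.17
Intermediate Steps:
b(R) = -1/3 (b(R) = -R/(3*R) = -1/3*1 = -1/3)
Q(y) = 1/(6 + y)
N(L, r) = L - 1/(6 + r)
N(v(-3), -12) + b(-2)*694 = (-1 + (6 - 1*(-3))*(6 - 12))/(6 - 12) - 1/3*694 = (-1 + (6 + 3)*(-6))/(-6) - 694/3 = -(-1 + 9*(-6))/6 - 694/3 = -(-1 - 54)/6 - 694/3 = -1/6*(-55) - 694/3 = 55/6 - 694/3 = -1333/6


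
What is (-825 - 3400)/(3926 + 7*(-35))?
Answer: -4225/3681 ≈ -1.1478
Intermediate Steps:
(-825 - 3400)/(3926 + 7*(-35)) = -4225/(3926 - 245) = -4225/3681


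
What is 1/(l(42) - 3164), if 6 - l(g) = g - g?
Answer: -1/3158 ≈ -0.00031666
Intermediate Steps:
l(g) = 6 (l(g) = 6 - (g - g) = 6 - 1*0 = 6 + 0 = 6)
1/(l(42) - 3164) = 1/(6 - 3164) = 1/(-3158) = -1/3158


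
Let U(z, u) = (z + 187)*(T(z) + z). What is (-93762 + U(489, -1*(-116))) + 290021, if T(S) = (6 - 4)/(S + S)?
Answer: 257617123/489 ≈ 5.2682e+5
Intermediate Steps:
T(S) = 1/S (T(S) = 2/((2*S)) = 2*(1/(2*S)) = 1/S)
U(z, u) = (187 + z)*(z + 1/z) (U(z, u) = (z + 187)*(1/z + z) = (187 + z)*(z + 1/z))
(-93762 + U(489, -1*(-116))) + 290021 = (-93762 + (1 + 489² + 187*489 + 187/489)) + 290021 = (-93762 + (1 + 239121 + 91443 + 187*(1/489))) + 290021 = (-93762 + (1 + 239121 + 91443 + 187/489)) + 290021 = (-93762 + 161646472/489) + 290021 = 115796854/489 + 290021 = 257617123/489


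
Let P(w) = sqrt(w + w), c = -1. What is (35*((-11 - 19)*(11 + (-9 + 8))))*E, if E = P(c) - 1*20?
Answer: 210000 - 10500*I*sqrt(2) ≈ 2.1e+5 - 14849.0*I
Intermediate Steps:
P(w) = sqrt(2)*sqrt(w) (P(w) = sqrt(2*w) = sqrt(2)*sqrt(w))
E = -20 + I*sqrt(2) (E = sqrt(2)*sqrt(-1) - 1*20 = sqrt(2)*I - 20 = I*sqrt(2) - 20 = -20 + I*sqrt(2) ≈ -20.0 + 1.4142*I)
(35*((-11 - 19)*(11 + (-9 + 8))))*E = (35*((-11 - 19)*(11 + (-9 + 8))))*(-20 + I*sqrt(2)) = (35*(-30*(11 - 1)))*(-20 + I*sqrt(2)) = (35*(-30*10))*(-20 + I*sqrt(2)) = (35*(-300))*(-20 + I*sqrt(2)) = -10500*(-20 + I*sqrt(2)) = 210000 - 10500*I*sqrt(2)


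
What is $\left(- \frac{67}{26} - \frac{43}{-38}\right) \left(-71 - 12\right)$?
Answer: $\frac{29631}{247} \approx 119.96$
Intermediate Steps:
$\left(- \frac{67}{26} - \frac{43}{-38}\right) \left(-71 - 12\right) = \left(\left(-67\right) \frac{1}{26} - - \frac{43}{38}\right) \left(-83\right) = \left(- \frac{67}{26} + \frac{43}{38}\right) \left(-83\right) = \left(- \frac{357}{247}\right) \left(-83\right) = \frac{29631}{247}$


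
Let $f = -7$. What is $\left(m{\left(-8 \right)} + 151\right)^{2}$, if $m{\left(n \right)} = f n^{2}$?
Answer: $88209$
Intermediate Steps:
$m{\left(n \right)} = - 7 n^{2}$
$\left(m{\left(-8 \right)} + 151\right)^{2} = \left(- 7 \left(-8\right)^{2} + 151\right)^{2} = \left(\left(-7\right) 64 + 151\right)^{2} = \left(-448 + 151\right)^{2} = \left(-297\right)^{2} = 88209$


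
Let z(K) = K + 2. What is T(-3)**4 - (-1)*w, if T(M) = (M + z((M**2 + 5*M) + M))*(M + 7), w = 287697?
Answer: 2847697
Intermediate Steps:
z(K) = 2 + K
T(M) = (7 + M)*(2 + M**2 + 7*M) (T(M) = (M + (2 + ((M**2 + 5*M) + M)))*(M + 7) = (M + (2 + (M**2 + 6*M)))*(7 + M) = (M + (2 + M**2 + 6*M))*(7 + M) = (2 + M**2 + 7*M)*(7 + M) = (7 + M)*(2 + M**2 + 7*M))
T(-3)**4 - (-1)*w = (14 + (-3)**3 + 14*(-3)**2 + 51*(-3))**4 - (-1)*287697 = (14 - 27 + 14*9 - 153)**4 - 1*(-287697) = (14 - 27 + 126 - 153)**4 + 287697 = (-40)**4 + 287697 = 2560000 + 287697 = 2847697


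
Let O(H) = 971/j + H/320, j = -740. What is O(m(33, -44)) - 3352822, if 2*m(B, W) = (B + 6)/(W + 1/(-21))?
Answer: -1984871401619/592000 ≈ -3.3528e+6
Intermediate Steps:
m(B, W) = (6 + B)/(2*(-1/21 + W)) (m(B, W) = ((B + 6)/(W + 1/(-21)))/2 = ((6 + B)/(W - 1/21))/2 = ((6 + B)/(-1/21 + W))/2 = (6 + B)/(2*(-1/21 + W)))
O(H) = -971/740 + H/320 (O(H) = 971/(-740) + H/320 = 971*(-1/740) + H*(1/320) = -971/740 + H/320)
O(m(33, -44)) - 3352822 = (-971/740 + (21*(6 + 33)/(2*(-1 + 21*(-44))))/320) - 3352822 = (-971/740 + ((21/2)*39/(-1 - 924))/320) - 3352822 = (-971/740 + ((21/2)*39/(-925))/320) - 3352822 = (-971/740 + ((21/2)*(-1/925)*39)/320) - 3352822 = (-971/740 + (1/320)*(-819/1850)) - 3352822 = (-971/740 - 819/592000) - 3352822 = -777619/592000 - 3352822 = -1984871401619/592000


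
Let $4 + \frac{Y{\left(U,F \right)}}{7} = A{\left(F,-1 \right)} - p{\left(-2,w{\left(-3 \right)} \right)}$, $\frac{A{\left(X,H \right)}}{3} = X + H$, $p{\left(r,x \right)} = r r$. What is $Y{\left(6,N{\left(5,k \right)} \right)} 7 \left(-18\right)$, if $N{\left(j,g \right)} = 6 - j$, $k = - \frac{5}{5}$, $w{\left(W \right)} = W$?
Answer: $7056$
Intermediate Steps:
$k = -1$ ($k = \left(-5\right) \frac{1}{5} = -1$)
$p{\left(r,x \right)} = r^{2}$
$A{\left(X,H \right)} = 3 H + 3 X$ ($A{\left(X,H \right)} = 3 \left(X + H\right) = 3 \left(H + X\right) = 3 H + 3 X$)
$Y{\left(U,F \right)} = -77 + 21 F$ ($Y{\left(U,F \right)} = -28 + 7 \left(\left(3 \left(-1\right) + 3 F\right) - \left(-2\right)^{2}\right) = -28 + 7 \left(\left(-3 + 3 F\right) - 4\right) = -28 + 7 \left(-7 + 3 F\right) = -28 + \left(-49 + 21 F\right) = -77 + 21 F$)
$Y{\left(6,N{\left(5,k \right)} \right)} 7 \left(-18\right) = \left(-77 + 21 \left(6 - 5\right)\right) 7 \left(-18\right) = \left(-77 + 21 \cdot 1\right) 7 \left(-18\right) = \left(-77 + 21\right) 7 \left(-18\right) = \left(-56\right) 7 \left(-18\right) = \left(-392\right) \left(-18\right) = 7056$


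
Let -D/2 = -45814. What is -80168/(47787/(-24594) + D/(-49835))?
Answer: 32752422351440/1544988059 ≈ 21199.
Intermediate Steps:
D = 91628 (D = -2*(-45814) = 91628)
-80168/(47787/(-24594) + D/(-49835)) = -80168/(47787/(-24594) + 91628/(-49835)) = -80168/(47787*(-1/24594) + 91628*(-1/49835)) = -80168/(-15929/8198 - 91628/49835) = -80168/(-1544988059/408547330) = -80168*(-408547330/1544988059) = 32752422351440/1544988059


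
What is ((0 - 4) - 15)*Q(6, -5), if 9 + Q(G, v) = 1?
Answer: 152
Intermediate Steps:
Q(G, v) = -8 (Q(G, v) = -9 + 1 = -8)
((0 - 4) - 15)*Q(6, -5) = ((0 - 4) - 15)*(-8) = (-4 - 15)*(-8) = -19*(-8) = 152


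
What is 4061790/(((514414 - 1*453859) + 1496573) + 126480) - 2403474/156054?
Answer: -284387456461/21894480236 ≈ -12.989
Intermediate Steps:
4061790/(((514414 - 1*453859) + 1496573) + 126480) - 2403474/156054 = 4061790/(((514414 - 453859) + 1496573) + 126480) - 2403474*1/156054 = 4061790/((60555 + 1496573) + 126480) - 400579/26009 = 4061790/(1557128 + 126480) - 400579/26009 = 4061790/1683608 - 400579/26009 = 4061790*(1/1683608) - 400579/26009 = 2030895/841804 - 400579/26009 = -284387456461/21894480236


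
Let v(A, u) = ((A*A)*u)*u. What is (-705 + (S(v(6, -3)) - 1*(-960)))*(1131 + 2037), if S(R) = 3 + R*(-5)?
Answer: -4314816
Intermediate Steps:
v(A, u) = A²*u² (v(A, u) = (A²*u)*u = (u*A²)*u = A²*u²)
S(R) = 3 - 5*R
(-705 + (S(v(6, -3)) - 1*(-960)))*(1131 + 2037) = (-705 + ((3 - 5*6²*(-3)²) - 1*(-960)))*(1131 + 2037) = (-705 + ((3 - 180*9) + 960))*3168 = (-705 + ((3 - 5*324) + 960))*3168 = (-705 + ((3 - 1620) + 960))*3168 = (-705 + (-1617 + 960))*3168 = (-705 - 657)*3168 = -1362*3168 = -4314816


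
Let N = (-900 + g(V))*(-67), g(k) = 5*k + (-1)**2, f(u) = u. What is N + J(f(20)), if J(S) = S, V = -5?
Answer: 61928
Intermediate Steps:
g(k) = 1 + 5*k (g(k) = 5*k + 1 = 1 + 5*k)
N = 61908 (N = (-900 + (1 + 5*(-5)))*(-67) = (-900 + (1 - 25))*(-67) = (-900 - 24)*(-67) = -924*(-67) = 61908)
N + J(f(20)) = 61908 + 20 = 61928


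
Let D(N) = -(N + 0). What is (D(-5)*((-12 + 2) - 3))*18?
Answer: -1170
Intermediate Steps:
D(N) = -N
(D(-5)*((-12 + 2) - 3))*18 = ((-1*(-5))*((-12 + 2) - 3))*18 = (5*(-10 - 3))*18 = (5*(-13))*18 = -65*18 = -1170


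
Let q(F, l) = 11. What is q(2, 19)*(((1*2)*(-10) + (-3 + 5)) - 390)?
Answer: -4488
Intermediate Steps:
q(2, 19)*(((1*2)*(-10) + (-3 + 5)) - 390) = 11*(((1*2)*(-10) + (-3 + 5)) - 390) = 11*((2*(-10) + 2) - 390) = 11*((-20 + 2) - 390) = 11*(-18 - 390) = 11*(-408) = -4488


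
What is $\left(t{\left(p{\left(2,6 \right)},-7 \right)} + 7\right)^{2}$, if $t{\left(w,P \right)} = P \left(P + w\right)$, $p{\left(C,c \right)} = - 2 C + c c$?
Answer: $28224$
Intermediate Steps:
$p{\left(C,c \right)} = c^{2} - 2 C$ ($p{\left(C,c \right)} = - 2 C + c^{2} = c^{2} - 2 C$)
$\left(t{\left(p{\left(2,6 \right)},-7 \right)} + 7\right)^{2} = \left(- 7 \left(-7 + \left(6^{2} - 4\right)\right) + 7\right)^{2} = \left(- 7 \left(-7 + \left(36 - 4\right)\right) + 7\right)^{2} = \left(- 7 \left(-7 + 32\right) + 7\right)^{2} = \left(\left(-7\right) 25 + 7\right)^{2} = \left(-175 + 7\right)^{2} = \left(-168\right)^{2} = 28224$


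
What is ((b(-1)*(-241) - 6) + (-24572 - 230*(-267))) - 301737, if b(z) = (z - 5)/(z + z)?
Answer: -265628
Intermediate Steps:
b(z) = (-5 + z)/(2*z) (b(z) = (-5 + z)/((2*z)) = (-5 + z)*(1/(2*z)) = (-5 + z)/(2*z))
((b(-1)*(-241) - 6) + (-24572 - 230*(-267))) - 301737 = ((((½)*(-5 - 1)/(-1))*(-241) - 6) + (-24572 - 230*(-267))) - 301737 = ((((½)*(-1)*(-6))*(-241) - 6) + (-24572 - 1*(-61410))) - 301737 = ((3*(-241) - 6) + (-24572 + 61410)) - 301737 = ((-723 - 6) + 36838) - 301737 = (-729 + 36838) - 301737 = 36109 - 301737 = -265628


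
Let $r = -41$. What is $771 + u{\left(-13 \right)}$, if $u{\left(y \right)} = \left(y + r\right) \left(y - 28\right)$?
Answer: $2985$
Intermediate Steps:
$u{\left(y \right)} = \left(-41 + y\right) \left(-28 + y\right)$ ($u{\left(y \right)} = \left(y - 41\right) \left(y - 28\right) = \left(-41 + y\right) \left(-28 + y\right)$)
$771 + u{\left(-13 \right)} = 771 + \left(1148 + \left(-13\right)^{2} - -897\right) = 771 + \left(1148 + 169 + 897\right) = 771 + 2214 = 2985$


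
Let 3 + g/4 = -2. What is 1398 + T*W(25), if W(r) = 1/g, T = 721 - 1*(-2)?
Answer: 27237/20 ≈ 1361.8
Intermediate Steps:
g = -20 (g = -12 + 4*(-2) = -12 - 8 = -20)
T = 723 (T = 721 + 2 = 723)
W(r) = -1/20 (W(r) = 1/(-20) = -1/20)
1398 + T*W(25) = 1398 + 723*(-1/20) = 1398 - 723/20 = 27237/20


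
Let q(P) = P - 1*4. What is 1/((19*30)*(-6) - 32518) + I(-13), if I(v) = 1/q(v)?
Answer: -2115/35938 ≈ -0.058851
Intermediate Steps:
q(P) = -4 + P (q(P) = P - 4 = -4 + P)
I(v) = 1/(-4 + v)
1/((19*30)*(-6) - 32518) + I(-13) = 1/((19*30)*(-6) - 32518) + 1/(-4 - 13) = 1/(570*(-6) - 32518) + 1/(-17) = 1/(-3420 - 32518) - 1/17 = 1/(-35938) - 1/17 = -1/35938 - 1/17 = -2115/35938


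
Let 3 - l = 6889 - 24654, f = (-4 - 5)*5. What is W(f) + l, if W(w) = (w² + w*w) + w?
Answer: 21773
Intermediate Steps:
f = -45 (f = -9*5 = -45)
W(w) = w + 2*w² (W(w) = (w² + w²) + w = 2*w² + w = w + 2*w²)
l = 17768 (l = 3 - (6889 - 24654) = 3 - 1*(-17765) = 3 + 17765 = 17768)
W(f) + l = -45*(1 + 2*(-45)) + 17768 = -45*(1 - 90) + 17768 = -45*(-89) + 17768 = 4005 + 17768 = 21773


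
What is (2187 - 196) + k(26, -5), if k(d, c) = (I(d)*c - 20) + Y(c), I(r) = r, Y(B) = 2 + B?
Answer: 1838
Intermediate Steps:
k(d, c) = -18 + c + c*d (k(d, c) = (d*c - 20) + (2 + c) = (c*d - 20) + (2 + c) = (-20 + c*d) + (2 + c) = -18 + c + c*d)
(2187 - 196) + k(26, -5) = (2187 - 196) + (-18 - 5 - 5*26) = 1991 + (-18 - 5 - 130) = 1991 - 153 = 1838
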